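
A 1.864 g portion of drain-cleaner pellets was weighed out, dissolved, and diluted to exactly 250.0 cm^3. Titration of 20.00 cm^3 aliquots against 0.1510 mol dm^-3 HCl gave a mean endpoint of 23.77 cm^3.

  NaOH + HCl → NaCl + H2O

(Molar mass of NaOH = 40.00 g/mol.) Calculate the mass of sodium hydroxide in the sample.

1.795 g

n(HCl) per titration = 0.02377 × 0.1510 = 3.589 × 10^-3 mol
n(NaOH) in each aliquot = 3.589 × 10^-3 mol (1:1 ratio)
n(NaOH) in the whole flask = 3.589 × 10^-3 × 250.0/20.00 = 0.04487 mol
mass of NaOH = 0.04487 × 40.00 = 1.795 g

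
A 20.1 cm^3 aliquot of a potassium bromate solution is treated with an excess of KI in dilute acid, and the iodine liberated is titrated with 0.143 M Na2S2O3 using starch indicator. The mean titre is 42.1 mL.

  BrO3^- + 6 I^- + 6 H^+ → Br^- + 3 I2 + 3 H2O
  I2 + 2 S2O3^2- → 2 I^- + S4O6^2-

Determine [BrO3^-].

n(S2O3^2-) = 0.0421 × 0.143 = 6.02 × 10^-3 mol
n(I2) = n(S2O3^2-)/2 = 3.01 × 10^-3 mol
From the 1:3 ratio, n(BrO3^-) in the aliquot = 1/3 × 3.01 × 10^-3 = 1.00 × 10^-3 mol
[BrO3^-] = 1.00 × 10^-3 / 0.0201 = 0.0499 mol/L

0.0499 M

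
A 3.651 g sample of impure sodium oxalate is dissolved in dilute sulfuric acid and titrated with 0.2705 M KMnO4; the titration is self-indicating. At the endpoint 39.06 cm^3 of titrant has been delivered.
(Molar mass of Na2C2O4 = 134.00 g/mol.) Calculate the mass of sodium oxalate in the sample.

2 MnO4^- + 5 C2O4^2- + 16 H^+ → 2 Mn^2+ + 10 CO2 + 8 H2O
n(KMnO4) = 0.03906 L × 0.2705 mol/L = 0.01057 mol
From the 5:2 ratio, n(Na2C2O4) = 5/2 × 0.01057 = 0.02641 mol
mass of Na2C2O4 = 0.02641 × 134.00 g/mol = 3.540 g

3.540 g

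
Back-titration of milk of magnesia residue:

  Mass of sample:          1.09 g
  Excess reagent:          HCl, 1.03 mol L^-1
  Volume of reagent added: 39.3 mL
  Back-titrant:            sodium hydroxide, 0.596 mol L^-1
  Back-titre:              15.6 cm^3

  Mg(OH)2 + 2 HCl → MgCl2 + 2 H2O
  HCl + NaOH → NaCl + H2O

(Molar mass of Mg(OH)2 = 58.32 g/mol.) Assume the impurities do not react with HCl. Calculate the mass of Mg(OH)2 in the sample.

n(HCl) added = 0.0393 × 1.03 = 0.0405 mol
n(NaOH) used in back-titration = 0.0156 × 0.596 = 9.30 × 10^-3 mol
n(HCl) left over = 9.30 × 10^-3 mol (1:1 ratio)
n(HCl) consumed by analyte = 0.0405 − 9.30 × 10^-3 = 0.0312 mol
From the 1:2 ratio, n(Mg(OH)2) = 1/2 × 0.0312 = 0.0156 mol
mass of Mg(OH)2 = 0.0156 × 58.32 = 0.909 g

0.909 g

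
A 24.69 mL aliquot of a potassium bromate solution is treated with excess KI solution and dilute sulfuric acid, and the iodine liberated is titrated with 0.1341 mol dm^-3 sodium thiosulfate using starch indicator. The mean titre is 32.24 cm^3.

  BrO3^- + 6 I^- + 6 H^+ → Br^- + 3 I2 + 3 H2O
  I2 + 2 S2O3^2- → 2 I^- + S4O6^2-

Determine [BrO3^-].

0.02918 mol/L

n(S2O3^2-) = 0.03224 × 0.1341 = 4.323 × 10^-3 mol
n(I2) = n(S2O3^2-)/2 = 2.162 × 10^-3 mol
From the 1:3 ratio, n(BrO3^-) in the aliquot = 1/3 × 2.162 × 10^-3 = 7.206 × 10^-4 mol
[BrO3^-] = 7.206 × 10^-4 / 0.02469 = 0.02918 mol/L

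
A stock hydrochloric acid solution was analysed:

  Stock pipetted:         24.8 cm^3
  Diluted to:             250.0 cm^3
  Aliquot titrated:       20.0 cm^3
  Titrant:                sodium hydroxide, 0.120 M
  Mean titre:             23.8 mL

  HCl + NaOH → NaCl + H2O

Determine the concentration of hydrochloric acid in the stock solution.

n(NaOH) = 0.0238 × 0.120 = 2.86 × 10^-3 mol
n(HCl) in the aliquot = 2.86 × 10^-3 mol (1:1 ratio)
[HCl]_dilute = 2.86 × 10^-3 / 0.0200 = 0.143 mol/L
Dilution factor = 250.0 / 24.8 = 10.08
[HCl]_stock = 0.143 × 10.08 = 1.44 mol/L

1.44 M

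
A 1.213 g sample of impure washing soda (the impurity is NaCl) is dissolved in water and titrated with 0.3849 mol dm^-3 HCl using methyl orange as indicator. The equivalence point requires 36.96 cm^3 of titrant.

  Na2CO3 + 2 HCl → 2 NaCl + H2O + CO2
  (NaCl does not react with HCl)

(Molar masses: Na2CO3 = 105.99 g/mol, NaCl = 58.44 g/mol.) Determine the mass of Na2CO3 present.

0.7539 g

n(HCl) = 0.03696 × 0.3849 = 0.01423 mol
Let x = n(Na2CO3), y = n(NaCl).
Titrant: 2x = 0.01423;  mass: 105.99x + 58.44y = 1.213
Solving, x = 7.113 × 10^-3 mol, y = 7.856 × 10^-3 mol
mass of Na2CO3 = 7.113 × 10^-3 × 105.99 = 0.7539 g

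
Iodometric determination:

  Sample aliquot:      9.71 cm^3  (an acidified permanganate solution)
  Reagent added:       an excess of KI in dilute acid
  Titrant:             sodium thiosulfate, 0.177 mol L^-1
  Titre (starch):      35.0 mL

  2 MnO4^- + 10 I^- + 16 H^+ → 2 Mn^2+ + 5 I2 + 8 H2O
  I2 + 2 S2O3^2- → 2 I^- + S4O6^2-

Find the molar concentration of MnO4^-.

n(S2O3^2-) = 0.0350 × 0.177 = 6.19 × 10^-3 mol
n(I2) = n(S2O3^2-)/2 = 3.10 × 10^-3 mol
From the 2:5 ratio, n(MnO4^-) in the aliquot = 2/5 × 3.10 × 10^-3 = 1.24 × 10^-3 mol
[MnO4^-] = 1.24 × 10^-3 / 0.00971 = 0.128 mol/L

0.128 mol/L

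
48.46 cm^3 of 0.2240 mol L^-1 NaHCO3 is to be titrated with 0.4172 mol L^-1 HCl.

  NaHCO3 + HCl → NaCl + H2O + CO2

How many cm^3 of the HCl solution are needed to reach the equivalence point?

n(NaHCO3) = 0.04846 L × 0.2240 mol/L = 0.01086 mol
n(HCl) = 0.01086 mol (1:1 stoichiometry)
V(HCl) = 0.01086 mol / 0.4172 mol/L = 0.02602 L = 26.02 mL

26.02 mL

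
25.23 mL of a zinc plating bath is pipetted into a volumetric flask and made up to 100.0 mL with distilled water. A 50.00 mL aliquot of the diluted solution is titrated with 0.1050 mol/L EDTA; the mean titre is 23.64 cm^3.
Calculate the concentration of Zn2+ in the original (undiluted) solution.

0.1968 mol/L

Zn^2+ + EDTA^4- → [Zn(EDTA)]^2-
n(EDTA) = 0.02364 × 0.1050 = 2.482 × 10^-3 mol
n(Zn2+) in the aliquot = 2.482 × 10^-3 mol (1:1 ratio)
[Zn2+]_dilute = 2.482 × 10^-3 / 0.05000 = 0.04964 mol/L
Dilution factor = 100.0 / 25.23 = 3.964
[Zn2+]_stock = 0.04964 × 3.964 = 0.1968 mol/L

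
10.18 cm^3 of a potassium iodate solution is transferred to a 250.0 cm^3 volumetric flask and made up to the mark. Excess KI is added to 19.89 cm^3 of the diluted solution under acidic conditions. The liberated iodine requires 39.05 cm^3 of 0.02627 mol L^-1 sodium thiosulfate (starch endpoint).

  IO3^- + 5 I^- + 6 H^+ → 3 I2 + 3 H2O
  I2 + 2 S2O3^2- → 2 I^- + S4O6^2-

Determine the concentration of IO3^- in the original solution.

n(S2O3^2-) = 0.03905 × 0.02627 = 1.026 × 10^-3 mol
n(I2) = n(S2O3^2-)/2 = 5.129 × 10^-4 mol
From the 1:3 ratio, n(IO3^-) in the aliquot = 1/3 × 5.129 × 10^-4 = 1.710 × 10^-4 mol
[IO3^-]_dilute = 1.710 × 10^-4 / 0.01989 = 0.008596 mol/L
[IO3^-]_original = 0.008596 × 250.0/10.18 = 0.2111 mol/L

0.2111 mol/L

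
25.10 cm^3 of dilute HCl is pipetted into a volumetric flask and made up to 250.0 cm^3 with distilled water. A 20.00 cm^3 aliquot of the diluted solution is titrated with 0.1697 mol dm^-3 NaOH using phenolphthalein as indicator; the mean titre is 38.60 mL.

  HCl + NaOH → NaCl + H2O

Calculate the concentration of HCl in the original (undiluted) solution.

3.262 mol/L

n(NaOH) = 0.03860 × 0.1697 = 6.550 × 10^-3 mol
n(HCl) in the aliquot = 6.550 × 10^-3 mol (1:1 ratio)
[HCl]_dilute = 6.550 × 10^-3 / 0.02000 = 0.3275 mol/L
Dilution factor = 250.0 / 25.10 = 9.960
[HCl]_stock = 0.3275 × 9.960 = 3.262 mol/L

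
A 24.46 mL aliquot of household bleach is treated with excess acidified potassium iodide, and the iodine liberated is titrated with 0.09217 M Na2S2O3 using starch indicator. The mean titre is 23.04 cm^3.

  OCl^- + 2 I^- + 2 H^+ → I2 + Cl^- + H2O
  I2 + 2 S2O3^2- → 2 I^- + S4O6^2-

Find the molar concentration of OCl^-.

0.04341 M

n(S2O3^2-) = 0.02304 × 0.09217 = 2.124 × 10^-3 mol
n(I2) = n(S2O3^2-)/2 = 1.062 × 10^-3 mol
n(OCl^-) in the aliquot = 1.062 × 10^-3 mol (1:1 ratio)
[OCl^-] = 1.062 × 10^-3 / 0.02446 = 0.04341 mol/L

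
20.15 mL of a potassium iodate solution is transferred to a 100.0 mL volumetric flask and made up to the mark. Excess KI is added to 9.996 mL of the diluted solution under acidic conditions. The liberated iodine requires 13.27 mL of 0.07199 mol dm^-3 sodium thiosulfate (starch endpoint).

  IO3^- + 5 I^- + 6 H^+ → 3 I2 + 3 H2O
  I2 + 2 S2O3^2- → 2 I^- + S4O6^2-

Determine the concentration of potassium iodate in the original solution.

0.07905 mol/L

n(S2O3^2-) = 0.01327 × 0.07199 = 9.553 × 10^-4 mol
n(I2) = n(S2O3^2-)/2 = 4.777 × 10^-4 mol
From the 1:3 ratio, n(IO3^-) in the aliquot = 1/3 × 4.777 × 10^-4 = 1.592 × 10^-4 mol
[IO3^-]_dilute = 1.592 × 10^-4 / 0.009996 = 0.01593 mol/L
[IO3^-]_original = 0.01593 × 100.0/20.15 = 0.07905 mol/L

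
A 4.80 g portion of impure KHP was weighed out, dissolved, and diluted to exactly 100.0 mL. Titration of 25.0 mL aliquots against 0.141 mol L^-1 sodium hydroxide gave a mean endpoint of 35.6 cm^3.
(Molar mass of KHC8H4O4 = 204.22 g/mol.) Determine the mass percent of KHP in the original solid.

85.4 %

KHC8H4O4 + NaOH → KNaC8H4O4 + H2O
n(NaOH) per titration = 0.0356 × 0.141 = 5.02 × 10^-3 mol
n(KHC8H4O4) in each aliquot = 5.02 × 10^-3 mol (1:1 ratio)
n(KHC8H4O4) in the whole flask = 5.02 × 10^-3 × 100.0/25.0 = 0.0201 mol
mass of KHC8H4O4 = 0.0201 × 204.22 = 4.10 g
% KHC8H4O4 = 4.10 / 4.80 × 100 = 85.4 %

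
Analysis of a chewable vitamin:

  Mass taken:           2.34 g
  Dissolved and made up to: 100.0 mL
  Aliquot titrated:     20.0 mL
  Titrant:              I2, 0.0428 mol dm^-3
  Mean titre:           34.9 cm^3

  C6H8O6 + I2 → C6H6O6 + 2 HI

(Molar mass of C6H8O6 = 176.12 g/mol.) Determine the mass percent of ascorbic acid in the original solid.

n(I2) per titration = 0.0349 × 0.0428 = 1.49 × 10^-3 mol
n(C6H8O6) in each aliquot = 1.49 × 10^-3 mol (1:1 ratio)
n(C6H8O6) in the whole flask = 1.49 × 10^-3 × 100.0/20.0 = 7.47 × 10^-3 mol
mass of C6H8O6 = 7.47 × 10^-3 × 176.12 = 1.32 g
% C6H8O6 = 1.32 / 2.34 × 100 = 56.2 %

56.2 %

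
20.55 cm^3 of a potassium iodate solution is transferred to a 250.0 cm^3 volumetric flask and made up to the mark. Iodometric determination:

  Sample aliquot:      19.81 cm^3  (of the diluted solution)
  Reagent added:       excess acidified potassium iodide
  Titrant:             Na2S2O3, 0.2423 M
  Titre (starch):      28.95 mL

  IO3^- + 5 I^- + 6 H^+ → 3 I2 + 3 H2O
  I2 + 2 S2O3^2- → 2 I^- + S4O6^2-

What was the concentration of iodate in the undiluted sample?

n(S2O3^2-) = 0.02895 × 0.2423 = 7.015 × 10^-3 mol
n(I2) = n(S2O3^2-)/2 = 3.507 × 10^-3 mol
From the 1:3 ratio, n(IO3^-) in the aliquot = 1/3 × 3.507 × 10^-3 = 1.169 × 10^-3 mol
[IO3^-]_dilute = 1.169 × 10^-3 / 0.01981 = 0.05902 mol/L
[IO3^-]_original = 0.05902 × 250.0/20.55 = 0.7180 mol/L

0.7180 M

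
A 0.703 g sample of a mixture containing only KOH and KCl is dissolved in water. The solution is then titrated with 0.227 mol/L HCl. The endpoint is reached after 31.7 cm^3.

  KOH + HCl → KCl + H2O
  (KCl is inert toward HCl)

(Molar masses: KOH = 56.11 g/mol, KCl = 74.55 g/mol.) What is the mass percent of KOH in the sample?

57.4 %

n(HCl) = 0.0317 × 0.227 = 7.20 × 10^-3 mol
Let x = n(KOH), y = n(KCl).
Titrant: 1x = 7.20 × 10^-3;  mass: 56.11x + 74.55y = 0.703
Solving, x = 7.20 × 10^-3 mol, y = 4.01 × 10^-3 mol
mass of KOH = 7.20 × 10^-3 × 56.11 = 0.404 g
% KOH = 0.404 / 0.703 × 100 = 57.4 %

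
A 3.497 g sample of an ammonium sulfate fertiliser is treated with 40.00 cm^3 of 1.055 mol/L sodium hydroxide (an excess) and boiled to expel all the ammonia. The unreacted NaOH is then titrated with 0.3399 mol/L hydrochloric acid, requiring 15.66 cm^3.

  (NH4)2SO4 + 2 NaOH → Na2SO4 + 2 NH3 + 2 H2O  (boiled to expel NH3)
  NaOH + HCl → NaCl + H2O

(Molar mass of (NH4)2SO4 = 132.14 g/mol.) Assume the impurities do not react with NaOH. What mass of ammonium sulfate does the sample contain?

2.436 g

n(NaOH) added = 0.04000 × 1.055 = 0.04220 mol
n(HCl) used in back-titration = 0.01566 × 0.3399 = 5.323 × 10^-3 mol
n(NaOH) left over = 5.323 × 10^-3 mol (1:1 ratio)
n(NaOH) consumed by analyte = 0.04220 − 5.323 × 10^-3 = 0.03688 mol
From the 1:2 ratio, n((NH4)2SO4) = 1/2 × 0.03688 = 0.01844 mol
mass of (NH4)2SO4 = 0.01844 × 132.14 = 2.436 g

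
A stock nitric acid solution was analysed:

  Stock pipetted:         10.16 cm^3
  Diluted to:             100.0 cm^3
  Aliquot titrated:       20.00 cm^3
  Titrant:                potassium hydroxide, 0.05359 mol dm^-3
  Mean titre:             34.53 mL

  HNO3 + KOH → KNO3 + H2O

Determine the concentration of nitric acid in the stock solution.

0.9107 mol/L

n(KOH) = 0.03453 × 0.05359 = 1.850 × 10^-3 mol
n(HNO3) in the aliquot = 1.850 × 10^-3 mol (1:1 ratio)
[HNO3]_dilute = 1.850 × 10^-3 / 0.02000 = 0.09252 mol/L
Dilution factor = 100.0 / 10.16 = 9.843
[HNO3]_stock = 0.09252 × 9.843 = 0.9107 mol/L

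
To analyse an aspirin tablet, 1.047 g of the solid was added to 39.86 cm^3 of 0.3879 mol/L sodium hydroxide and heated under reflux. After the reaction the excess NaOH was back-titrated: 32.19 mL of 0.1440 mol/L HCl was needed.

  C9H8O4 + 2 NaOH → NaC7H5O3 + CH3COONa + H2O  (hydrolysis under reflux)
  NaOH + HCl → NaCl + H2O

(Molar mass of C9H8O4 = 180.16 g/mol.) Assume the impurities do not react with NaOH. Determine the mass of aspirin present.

n(NaOH) added = 0.03986 × 0.3879 = 0.01546 mol
n(HCl) used in back-titration = 0.03219 × 0.1440 = 4.635 × 10^-3 mol
n(NaOH) left over = 4.635 × 10^-3 mol (1:1 ratio)
n(NaOH) consumed by analyte = 0.01546 − 4.635 × 10^-3 = 0.01083 mol
From the 1:2 ratio, n(C9H8O4) = 1/2 × 0.01083 = 5.413 × 10^-3 mol
mass of C9H8O4 = 5.413 × 10^-3 × 180.16 = 0.9752 g

0.9752 g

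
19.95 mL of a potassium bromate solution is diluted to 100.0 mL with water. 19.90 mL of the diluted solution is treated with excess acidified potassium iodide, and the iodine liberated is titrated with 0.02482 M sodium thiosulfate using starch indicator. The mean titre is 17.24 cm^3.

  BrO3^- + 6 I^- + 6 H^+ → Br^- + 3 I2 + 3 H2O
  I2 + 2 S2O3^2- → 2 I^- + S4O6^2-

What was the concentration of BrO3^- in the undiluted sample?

0.01796 M

n(S2O3^2-) = 0.01724 × 0.02482 = 4.279 × 10^-4 mol
n(I2) = n(S2O3^2-)/2 = 2.139 × 10^-4 mol
From the 1:3 ratio, n(BrO3^-) in the aliquot = 1/3 × 2.139 × 10^-4 = 7.132 × 10^-5 mol
[BrO3^-]_dilute = 7.132 × 10^-5 / 0.01990 = 0.003584 mol/L
[BrO3^-]_original = 0.003584 × 100.0/19.95 = 0.01796 mol/L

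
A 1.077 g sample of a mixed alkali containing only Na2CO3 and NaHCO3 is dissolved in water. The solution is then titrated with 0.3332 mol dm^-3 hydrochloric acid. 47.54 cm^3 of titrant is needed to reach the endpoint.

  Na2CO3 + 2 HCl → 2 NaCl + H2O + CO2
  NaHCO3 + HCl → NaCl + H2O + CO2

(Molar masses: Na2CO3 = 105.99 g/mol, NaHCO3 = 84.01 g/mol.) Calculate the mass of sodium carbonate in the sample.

0.4336 g

n(HCl) = 0.04754 × 0.3332 = 0.01584 mol
Let x = n(Na2CO3), y = n(NaHCO3).
Titrant: 2x + 1y = 0.01584;  mass: 105.99x + 84.01y = 1.077
Solving, x = 4.091 × 10^-3 mol, y = 7.659 × 10^-3 mol
mass of Na2CO3 = 4.091 × 10^-3 × 105.99 = 0.4336 g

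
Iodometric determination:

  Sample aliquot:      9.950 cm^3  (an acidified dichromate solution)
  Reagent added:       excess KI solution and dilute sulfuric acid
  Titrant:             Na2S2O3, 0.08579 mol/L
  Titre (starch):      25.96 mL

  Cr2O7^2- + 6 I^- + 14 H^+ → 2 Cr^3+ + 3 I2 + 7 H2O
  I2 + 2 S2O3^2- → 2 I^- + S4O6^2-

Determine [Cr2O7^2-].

0.03730 mol/L

n(S2O3^2-) = 0.02596 × 0.08579 = 2.227 × 10^-3 mol
n(I2) = n(S2O3^2-)/2 = 1.114 × 10^-3 mol
From the 1:3 ratio, n(Cr2O7^2-) in the aliquot = 1/3 × 1.114 × 10^-3 = 3.712 × 10^-4 mol
[Cr2O7^2-] = 3.712 × 10^-4 / 0.009950 = 0.03730 mol/L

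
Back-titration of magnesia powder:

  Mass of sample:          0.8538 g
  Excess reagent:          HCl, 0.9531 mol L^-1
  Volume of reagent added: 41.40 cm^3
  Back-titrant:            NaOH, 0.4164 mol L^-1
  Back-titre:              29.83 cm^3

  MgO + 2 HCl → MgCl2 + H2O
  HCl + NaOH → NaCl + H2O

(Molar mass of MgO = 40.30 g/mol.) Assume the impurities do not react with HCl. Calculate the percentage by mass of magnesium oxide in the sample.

63.81 %

n(HCl) added = 0.04140 × 0.9531 = 0.03946 mol
n(NaOH) used in back-titration = 0.02983 × 0.4164 = 0.01242 mol
n(HCl) left over = 0.01242 mol (1:1 ratio)
n(HCl) consumed by analyte = 0.03946 − 0.01242 = 0.02704 mol
From the 1:2 ratio, n(MgO) = 1/2 × 0.02704 = 0.01352 mol
mass of MgO = 0.01352 × 40.30 = 0.5448 g
% MgO = 0.5448 / 0.8538 × 100 = 63.81 %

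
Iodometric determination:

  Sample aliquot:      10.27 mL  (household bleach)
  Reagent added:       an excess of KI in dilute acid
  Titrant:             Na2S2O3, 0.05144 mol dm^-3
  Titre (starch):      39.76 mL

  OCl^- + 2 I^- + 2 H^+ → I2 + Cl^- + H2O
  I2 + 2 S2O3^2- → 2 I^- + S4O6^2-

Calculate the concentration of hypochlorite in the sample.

0.09957 mol/L

n(S2O3^2-) = 0.03976 × 0.05144 = 2.045 × 10^-3 mol
n(I2) = n(S2O3^2-)/2 = 1.023 × 10^-3 mol
n(OCl^-) in the aliquot = 1.023 × 10^-3 mol (1:1 ratio)
[OCl^-] = 1.023 × 10^-3 / 0.01027 = 0.09957 mol/L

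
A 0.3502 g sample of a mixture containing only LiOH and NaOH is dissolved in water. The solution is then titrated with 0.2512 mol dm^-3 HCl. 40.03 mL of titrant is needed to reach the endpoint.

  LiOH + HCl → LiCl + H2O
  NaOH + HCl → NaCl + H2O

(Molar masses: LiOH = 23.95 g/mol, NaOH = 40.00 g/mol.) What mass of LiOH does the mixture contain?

0.07763 g

n(HCl) = 0.04003 × 0.2512 = 0.01006 mol
Let x = n(LiOH), y = n(NaOH).
Titrant: 1x + 1y = 0.01006;  mass: 23.95x + 40.00y = 0.3502
Solving, x = 3.241 × 10^-3 mol, y = 6.814 × 10^-3 mol
mass of LiOH = 3.241 × 10^-3 × 23.95 = 0.07763 g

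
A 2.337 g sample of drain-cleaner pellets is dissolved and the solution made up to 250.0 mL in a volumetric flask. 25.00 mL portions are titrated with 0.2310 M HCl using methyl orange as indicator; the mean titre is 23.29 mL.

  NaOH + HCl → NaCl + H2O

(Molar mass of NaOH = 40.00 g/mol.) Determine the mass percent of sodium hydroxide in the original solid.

92.08 %

n(HCl) per titration = 0.02329 × 0.2310 = 5.380 × 10^-3 mol
n(NaOH) in each aliquot = 5.380 × 10^-3 mol (1:1 ratio)
n(NaOH) in the whole flask = 5.380 × 10^-3 × 250.0/25.00 = 0.05380 mol
mass of NaOH = 0.05380 × 40.00 = 2.152 g
% NaOH = 2.152 / 2.337 × 100 = 92.08 %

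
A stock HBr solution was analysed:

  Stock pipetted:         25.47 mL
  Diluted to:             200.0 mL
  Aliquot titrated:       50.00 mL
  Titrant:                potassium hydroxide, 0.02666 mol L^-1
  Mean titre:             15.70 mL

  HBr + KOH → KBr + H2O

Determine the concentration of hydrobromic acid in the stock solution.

n(KOH) = 0.01570 × 0.02666 = 4.186 × 10^-4 mol
n(HBr) in the aliquot = 4.186 × 10^-4 mol (1:1 ratio)
[HBr]_dilute = 4.186 × 10^-4 / 0.05000 = 0.008371 mol/L
Dilution factor = 200.0 / 25.47 = 7.852
[HBr]_stock = 0.008371 × 7.852 = 0.06573 mol/L

0.06573 mol/L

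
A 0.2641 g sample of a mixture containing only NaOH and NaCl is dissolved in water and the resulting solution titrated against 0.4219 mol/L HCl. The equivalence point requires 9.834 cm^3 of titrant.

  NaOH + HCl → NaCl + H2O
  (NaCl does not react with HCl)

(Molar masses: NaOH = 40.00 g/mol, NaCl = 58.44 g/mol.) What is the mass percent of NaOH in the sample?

62.84 %

n(HCl) = 0.009834 × 0.4219 = 4.149 × 10^-3 mol
Let x = n(NaOH), y = n(NaCl).
Titrant: 1x = 4.149 × 10^-3;  mass: 40.00x + 58.44y = 0.2641
Solving, x = 4.149 × 10^-3 mol, y = 1.679 × 10^-3 mol
mass of NaOH = 4.149 × 10^-3 × 40.00 = 0.1660 g
% NaOH = 0.1660 / 0.2641 × 100 = 62.84 %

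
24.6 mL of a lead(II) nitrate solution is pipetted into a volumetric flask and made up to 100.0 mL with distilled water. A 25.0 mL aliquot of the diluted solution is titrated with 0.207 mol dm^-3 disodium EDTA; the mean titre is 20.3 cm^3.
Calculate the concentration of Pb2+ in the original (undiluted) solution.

0.683 mol/L

Pb^2+ + EDTA^4- → [Pb(EDTA)]^2-
n(EDTA) = 0.0203 × 0.207 = 4.20 × 10^-3 mol
n(Pb2+) in the aliquot = 4.20 × 10^-3 mol (1:1 ratio)
[Pb2+]_dilute = 4.20 × 10^-3 / 0.0250 = 0.168 mol/L
Dilution factor = 100.0 / 24.6 = 4.065
[Pb2+]_stock = 0.168 × 4.065 = 0.683 mol/L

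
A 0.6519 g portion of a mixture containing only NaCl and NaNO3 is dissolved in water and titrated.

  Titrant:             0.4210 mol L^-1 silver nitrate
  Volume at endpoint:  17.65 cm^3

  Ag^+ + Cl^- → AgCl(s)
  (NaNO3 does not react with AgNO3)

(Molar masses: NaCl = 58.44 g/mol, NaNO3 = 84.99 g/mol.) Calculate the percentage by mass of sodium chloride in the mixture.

66.61 %

n(AgNO3) = 0.01765 × 0.4210 = 7.431 × 10^-3 mol
Let x = n(NaCl), y = n(NaNO3).
Titrant: 1x = 7.431 × 10^-3;  mass: 58.44x + 84.99y = 0.6519
Solving, x = 7.431 × 10^-3 mol, y = 2.561 × 10^-3 mol
mass of NaCl = 7.431 × 10^-3 × 58.44 = 0.4342 g
% NaCl = 0.4342 / 0.6519 × 100 = 66.61 %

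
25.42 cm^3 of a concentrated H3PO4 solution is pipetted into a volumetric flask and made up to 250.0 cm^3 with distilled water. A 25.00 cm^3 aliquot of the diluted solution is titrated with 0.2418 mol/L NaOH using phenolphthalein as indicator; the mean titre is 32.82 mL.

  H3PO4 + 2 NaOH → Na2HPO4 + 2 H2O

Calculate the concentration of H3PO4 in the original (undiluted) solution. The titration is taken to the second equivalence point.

n(NaOH) = 0.03282 × 0.2418 = 7.936 × 10^-3 mol
From the 1:2 ratio, n(H3PO4) in the aliquot = 1/2 × 7.936 × 10^-3 = 3.968 × 10^-3 mol
[H3PO4]_dilute = 3.968 × 10^-3 / 0.02500 = 0.1587 mol/L
Dilution factor = 250.0 / 25.42 = 9.835
[H3PO4]_stock = 0.1587 × 9.835 = 1.561 mol/L

1.561 mol/L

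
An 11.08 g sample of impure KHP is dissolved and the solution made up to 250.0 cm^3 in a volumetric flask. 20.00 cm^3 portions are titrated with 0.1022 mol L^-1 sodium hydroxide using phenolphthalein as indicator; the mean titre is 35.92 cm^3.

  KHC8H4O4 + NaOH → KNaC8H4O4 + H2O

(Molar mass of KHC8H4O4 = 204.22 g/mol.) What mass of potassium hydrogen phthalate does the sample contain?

n(NaOH) per titration = 0.03592 × 0.1022 = 3.671 × 10^-3 mol
n(KHC8H4O4) in each aliquot = 3.671 × 10^-3 mol (1:1 ratio)
n(KHC8H4O4) in the whole flask = 3.671 × 10^-3 × 250.0/20.00 = 0.04589 mol
mass of KHC8H4O4 = 0.04589 × 204.22 = 9.371 g

9.371 g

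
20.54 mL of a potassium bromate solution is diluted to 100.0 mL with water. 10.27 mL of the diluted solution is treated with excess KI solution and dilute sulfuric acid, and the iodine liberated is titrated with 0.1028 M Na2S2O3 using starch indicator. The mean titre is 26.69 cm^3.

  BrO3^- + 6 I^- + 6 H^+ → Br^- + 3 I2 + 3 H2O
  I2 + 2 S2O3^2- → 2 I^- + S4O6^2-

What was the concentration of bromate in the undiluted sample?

0.2168 M

n(S2O3^2-) = 0.02669 × 0.1028 = 2.744 × 10^-3 mol
n(I2) = n(S2O3^2-)/2 = 1.372 × 10^-3 mol
From the 1:3 ratio, n(BrO3^-) in the aliquot = 1/3 × 1.372 × 10^-3 = 4.573 × 10^-4 mol
[BrO3^-]_dilute = 4.573 × 10^-4 / 0.01027 = 0.04453 mol/L
[BrO3^-]_original = 0.04453 × 100.0/20.54 = 0.2168 mol/L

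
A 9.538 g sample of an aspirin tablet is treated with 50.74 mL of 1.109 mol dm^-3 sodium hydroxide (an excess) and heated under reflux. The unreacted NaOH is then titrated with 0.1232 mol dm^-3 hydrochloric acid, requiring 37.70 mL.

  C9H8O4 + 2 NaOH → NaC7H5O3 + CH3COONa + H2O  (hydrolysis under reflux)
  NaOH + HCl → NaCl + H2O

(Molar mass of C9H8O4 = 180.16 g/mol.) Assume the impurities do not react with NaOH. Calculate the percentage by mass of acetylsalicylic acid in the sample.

48.76 %

n(NaOH) added = 0.05074 × 1.109 = 0.05627 mol
n(HCl) used in back-titration = 0.03770 × 0.1232 = 4.645 × 10^-3 mol
n(NaOH) left over = 4.645 × 10^-3 mol (1:1 ratio)
n(NaOH) consumed by analyte = 0.05627 − 4.645 × 10^-3 = 0.05163 mol
From the 1:2 ratio, n(C9H8O4) = 1/2 × 0.05163 = 0.02581 mol
mass of C9H8O4 = 0.02581 × 180.16 = 4.650 g
% C9H8O4 = 4.650 / 9.538 × 100 = 48.76 %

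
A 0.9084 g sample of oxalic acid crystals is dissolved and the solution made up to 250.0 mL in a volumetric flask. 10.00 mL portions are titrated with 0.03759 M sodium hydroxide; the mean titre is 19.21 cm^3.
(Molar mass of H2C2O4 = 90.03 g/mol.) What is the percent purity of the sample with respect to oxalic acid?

H2C2O4 + 2 NaOH → Na2C2O4 + 2 H2O
n(NaOH) per titration = 0.01921 × 0.03759 = 7.221 × 10^-4 mol
From the 1:2 ratio, n(H2C2O4) in each aliquot = 1/2 × 7.221 × 10^-4 = 3.611 × 10^-4 mol
n(H2C2O4) in the whole flask = 3.611 × 10^-4 × 250.0/10.00 = 9.026 × 10^-3 mol
mass of H2C2O4 = 9.026 × 10^-3 × 90.03 = 0.8126 g
% H2C2O4 = 0.8126 / 0.9084 × 100 = 89.46 %

89.46 %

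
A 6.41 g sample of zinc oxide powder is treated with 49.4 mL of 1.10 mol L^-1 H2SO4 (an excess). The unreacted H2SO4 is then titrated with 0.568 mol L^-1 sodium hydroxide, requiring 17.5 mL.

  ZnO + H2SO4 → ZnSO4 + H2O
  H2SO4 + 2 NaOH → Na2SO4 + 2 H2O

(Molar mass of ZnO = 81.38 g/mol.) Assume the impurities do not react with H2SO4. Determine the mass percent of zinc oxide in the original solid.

62.7 %

n(H2SO4) added = 0.0494 × 1.10 = 0.0543 mol
n(NaOH) used in back-titration = 0.0175 × 0.568 = 9.94 × 10^-3 mol
From the 1:2 ratio, n(H2SO4) left over = 1/2 × 9.94 × 10^-3 = 4.97 × 10^-3 mol
n(H2SO4) consumed by analyte = 0.0543 − 4.97 × 10^-3 = 0.0494 mol
n(ZnO) = 0.0494 mol (1:1 ratio)
mass of ZnO = 0.0494 × 81.38 = 4.02 g
% ZnO = 4.02 / 6.41 × 100 = 62.7 %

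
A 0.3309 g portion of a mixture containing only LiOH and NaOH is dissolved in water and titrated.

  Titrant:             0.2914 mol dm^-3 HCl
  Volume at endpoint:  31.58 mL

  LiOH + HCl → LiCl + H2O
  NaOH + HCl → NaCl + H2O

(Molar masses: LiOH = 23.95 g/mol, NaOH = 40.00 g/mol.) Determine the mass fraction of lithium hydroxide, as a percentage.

16.77 %

n(HCl) = 0.03158 × 0.2914 = 9.202 × 10^-3 mol
Let x = n(LiOH), y = n(NaOH).
Titrant: 1x + 1y = 9.202 × 10^-3;  mass: 23.95x + 40.00y = 0.3309
Solving, x = 2.318 × 10^-3 mol, y = 6.885 × 10^-3 mol
mass of LiOH = 2.318 × 10^-3 × 23.95 = 0.05551 g
% LiOH = 0.05551 / 0.3309 × 100 = 16.77 %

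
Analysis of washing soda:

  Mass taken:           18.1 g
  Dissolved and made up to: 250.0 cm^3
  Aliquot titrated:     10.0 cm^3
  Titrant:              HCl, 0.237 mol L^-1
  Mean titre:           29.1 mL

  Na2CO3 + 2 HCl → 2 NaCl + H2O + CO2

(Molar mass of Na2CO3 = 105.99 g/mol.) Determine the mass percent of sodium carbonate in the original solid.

50.5 %

n(HCl) per titration = 0.0291 × 0.237 = 6.90 × 10^-3 mol
From the 1:2 ratio, n(Na2CO3) in each aliquot = 1/2 × 6.90 × 10^-3 = 3.45 × 10^-3 mol
n(Na2CO3) in the whole flask = 3.45 × 10^-3 × 250.0/10.0 = 0.0862 mol
mass of Na2CO3 = 0.0862 × 105.99 = 9.14 g
% Na2CO3 = 9.14 / 18.1 × 100 = 50.5 %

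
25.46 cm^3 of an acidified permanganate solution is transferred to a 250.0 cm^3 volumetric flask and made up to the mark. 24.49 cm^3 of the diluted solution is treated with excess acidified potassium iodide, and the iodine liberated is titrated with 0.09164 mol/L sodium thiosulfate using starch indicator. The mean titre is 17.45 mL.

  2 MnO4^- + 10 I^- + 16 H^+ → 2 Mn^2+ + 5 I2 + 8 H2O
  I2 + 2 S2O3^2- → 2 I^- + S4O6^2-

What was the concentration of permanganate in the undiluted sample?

0.1282 mol/L

n(S2O3^2-) = 0.01745 × 0.09164 = 1.599 × 10^-3 mol
n(I2) = n(S2O3^2-)/2 = 7.996 × 10^-4 mol
From the 2:5 ratio, n(MnO4^-) in the aliquot = 2/5 × 7.996 × 10^-4 = 3.198 × 10^-4 mol
[MnO4^-]_dilute = 3.198 × 10^-4 / 0.02449 = 0.01306 mol/L
[MnO4^-]_original = 0.01306 × 250.0/25.46 = 0.1282 mol/L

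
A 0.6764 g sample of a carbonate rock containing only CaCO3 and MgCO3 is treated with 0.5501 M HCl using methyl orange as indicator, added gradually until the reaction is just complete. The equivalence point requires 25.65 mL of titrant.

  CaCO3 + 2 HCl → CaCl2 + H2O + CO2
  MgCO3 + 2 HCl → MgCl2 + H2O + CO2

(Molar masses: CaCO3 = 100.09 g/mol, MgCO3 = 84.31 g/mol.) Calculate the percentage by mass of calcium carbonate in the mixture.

n(HCl) = 0.02565 × 0.5501 = 0.01411 mol
Let x = n(CaCO3), y = n(MgCO3).
Titrant: 2x + 2y = 0.01411;  mass: 100.09x + 84.31y = 0.6764
Solving, x = 5.170 × 10^-3 mol, y = 1.885 × 10^-3 mol
mass of CaCO3 = 5.170 × 10^-3 × 100.09 = 0.5175 g
% CaCO3 = 0.5175 / 0.6764 × 100 = 76.51 %

76.51 %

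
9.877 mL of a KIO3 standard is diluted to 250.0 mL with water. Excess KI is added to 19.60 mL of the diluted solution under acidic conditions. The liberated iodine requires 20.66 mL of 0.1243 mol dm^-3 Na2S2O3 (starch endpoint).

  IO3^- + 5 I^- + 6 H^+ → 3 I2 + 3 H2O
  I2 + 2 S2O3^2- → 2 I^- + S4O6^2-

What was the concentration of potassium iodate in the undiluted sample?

n(S2O3^2-) = 0.02066 × 0.1243 = 2.568 × 10^-3 mol
n(I2) = n(S2O3^2-)/2 = 1.284 × 10^-3 mol
From the 1:3 ratio, n(IO3^-) in the aliquot = 1/3 × 1.284 × 10^-3 = 4.280 × 10^-4 mol
[IO3^-]_dilute = 4.280 × 10^-4 / 0.01960 = 0.02184 mol/L
[IO3^-]_original = 0.02184 × 250.0/9.877 = 0.5527 mol/L

0.5527 mol/L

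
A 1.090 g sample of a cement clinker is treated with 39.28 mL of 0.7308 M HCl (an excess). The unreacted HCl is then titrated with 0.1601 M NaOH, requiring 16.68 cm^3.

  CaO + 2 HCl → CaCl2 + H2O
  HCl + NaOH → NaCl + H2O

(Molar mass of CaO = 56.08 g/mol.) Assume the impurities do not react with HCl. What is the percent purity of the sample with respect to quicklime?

n(HCl) added = 0.03928 × 0.7308 = 0.02871 mol
n(NaOH) used in back-titration = 0.01668 × 0.1601 = 2.670 × 10^-3 mol
n(HCl) left over = 2.670 × 10^-3 mol (1:1 ratio)
n(HCl) consumed by analyte = 0.02871 − 2.670 × 10^-3 = 0.02604 mol
From the 1:2 ratio, n(CaO) = 1/2 × 0.02604 = 0.01302 mol
mass of CaO = 0.01302 × 56.08 = 0.7300 g
% CaO = 0.7300 / 1.090 × 100 = 66.98 %

66.98 %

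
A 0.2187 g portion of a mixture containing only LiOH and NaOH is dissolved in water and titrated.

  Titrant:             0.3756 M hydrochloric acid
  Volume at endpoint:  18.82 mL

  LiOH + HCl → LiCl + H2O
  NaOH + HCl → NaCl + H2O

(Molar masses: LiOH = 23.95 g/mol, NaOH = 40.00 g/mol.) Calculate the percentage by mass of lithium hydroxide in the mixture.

43.70 %

n(HCl) = 0.01882 × 0.3756 = 7.069 × 10^-3 mol
Let x = n(LiOH), y = n(NaOH).
Titrant: 1x + 1y = 7.069 × 10^-3;  mass: 23.95x + 40.00y = 0.2187
Solving, x = 3.991 × 10^-3 mol, y = 3.078 × 10^-3 mol
mass of LiOH = 3.991 × 10^-3 × 23.95 = 0.09558 g
% LiOH = 0.09558 / 0.2187 × 100 = 43.70 %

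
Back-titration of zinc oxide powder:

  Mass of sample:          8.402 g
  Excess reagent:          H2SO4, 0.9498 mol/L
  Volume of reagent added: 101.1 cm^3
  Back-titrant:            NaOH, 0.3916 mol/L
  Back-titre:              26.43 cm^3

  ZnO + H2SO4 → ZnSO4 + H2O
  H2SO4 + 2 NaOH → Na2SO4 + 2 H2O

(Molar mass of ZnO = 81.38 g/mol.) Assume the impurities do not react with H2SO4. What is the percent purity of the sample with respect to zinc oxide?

88.00 %

n(H2SO4) added = 0.1011 × 0.9498 = 0.09602 mol
n(NaOH) used in back-titration = 0.02643 × 0.3916 = 0.01035 mol
From the 1:2 ratio, n(H2SO4) left over = 1/2 × 0.01035 = 5.175 × 10^-3 mol
n(H2SO4) consumed by analyte = 0.09602 − 5.175 × 10^-3 = 0.09085 mol
n(ZnO) = 0.09085 mol (1:1 ratio)
mass of ZnO = 0.09085 × 81.38 = 7.393 g
% ZnO = 7.393 / 8.402 × 100 = 88.00 %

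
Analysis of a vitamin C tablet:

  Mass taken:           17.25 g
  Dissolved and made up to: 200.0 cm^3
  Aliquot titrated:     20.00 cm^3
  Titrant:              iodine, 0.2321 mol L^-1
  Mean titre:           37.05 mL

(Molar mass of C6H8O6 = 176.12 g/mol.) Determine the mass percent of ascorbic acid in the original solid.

87.80 %

C6H8O6 + I2 → C6H6O6 + 2 HI
n(I2) per titration = 0.03705 × 0.2321 = 8.599 × 10^-3 mol
n(C6H8O6) in each aliquot = 8.599 × 10^-3 mol (1:1 ratio)
n(C6H8O6) in the whole flask = 8.599 × 10^-3 × 200.0/20.00 = 0.08599 mol
mass of C6H8O6 = 0.08599 × 176.12 = 15.15 g
% C6H8O6 = 15.15 / 17.25 × 100 = 87.80 %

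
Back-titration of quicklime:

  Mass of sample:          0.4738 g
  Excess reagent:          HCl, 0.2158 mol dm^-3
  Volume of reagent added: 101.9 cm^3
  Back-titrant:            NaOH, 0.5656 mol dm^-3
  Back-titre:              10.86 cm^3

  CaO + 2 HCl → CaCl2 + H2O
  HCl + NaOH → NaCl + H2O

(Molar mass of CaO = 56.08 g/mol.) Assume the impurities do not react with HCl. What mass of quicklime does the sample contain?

n(HCl) added = 0.1019 × 0.2158 = 0.02199 mol
n(NaOH) used in back-titration = 0.01086 × 0.5656 = 6.142 × 10^-3 mol
n(HCl) left over = 6.142 × 10^-3 mol (1:1 ratio)
n(HCl) consumed by analyte = 0.02199 − 6.142 × 10^-3 = 0.01585 mol
From the 1:2 ratio, n(CaO) = 1/2 × 0.01585 = 7.924 × 10^-3 mol
mass of CaO = 7.924 × 10^-3 × 56.08 = 0.4444 g

0.4444 g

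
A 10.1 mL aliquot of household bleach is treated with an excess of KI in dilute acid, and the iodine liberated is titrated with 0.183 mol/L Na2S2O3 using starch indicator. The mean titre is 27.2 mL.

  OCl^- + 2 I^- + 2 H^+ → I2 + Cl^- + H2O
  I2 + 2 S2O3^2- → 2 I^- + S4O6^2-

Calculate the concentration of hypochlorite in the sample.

n(S2O3^2-) = 0.0272 × 0.183 = 4.98 × 10^-3 mol
n(I2) = n(S2O3^2-)/2 = 2.49 × 10^-3 mol
n(OCl^-) in the aliquot = 2.49 × 10^-3 mol (1:1 ratio)
[OCl^-] = 2.49 × 10^-3 / 0.0101 = 0.246 mol/L

0.246 mol/L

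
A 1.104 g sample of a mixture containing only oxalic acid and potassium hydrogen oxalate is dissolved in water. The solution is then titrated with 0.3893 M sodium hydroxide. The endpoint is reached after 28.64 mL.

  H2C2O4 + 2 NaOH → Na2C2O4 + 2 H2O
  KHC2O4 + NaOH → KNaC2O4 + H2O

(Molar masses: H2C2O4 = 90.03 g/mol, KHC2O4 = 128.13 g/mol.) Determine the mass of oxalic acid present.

n(NaOH) = 0.02864 × 0.3893 = 0.01115 mol
Let x = n(H2C2O4), y = n(KHC2O4).
Titrant: 2x + 1y = 0.01115;  mass: 90.03x + 128.13y = 1.104
Solving, x = 1.953 × 10^-3 mol, y = 7.244 × 10^-3 mol
mass of H2C2O4 = 1.953 × 10^-3 × 90.03 = 0.1758 g

0.1758 g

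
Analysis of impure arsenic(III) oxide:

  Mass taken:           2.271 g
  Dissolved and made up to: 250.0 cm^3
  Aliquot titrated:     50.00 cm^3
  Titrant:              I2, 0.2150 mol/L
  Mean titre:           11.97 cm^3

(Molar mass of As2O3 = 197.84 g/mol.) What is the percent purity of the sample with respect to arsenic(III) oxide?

56.05 %

As2O3 + 2 I2 + 2 H2O → As2O5 + 4 HI
n(I2) per titration = 0.01197 × 0.2150 = 2.574 × 10^-3 mol
From the 1:2 ratio, n(As2O3) in each aliquot = 1/2 × 2.574 × 10^-3 = 1.287 × 10^-3 mol
n(As2O3) in the whole flask = 1.287 × 10^-3 × 250.0/50.00 = 6.434 × 10^-3 mol
mass of As2O3 = 6.434 × 10^-3 × 197.84 = 1.273 g
% As2O3 = 1.273 / 2.271 × 100 = 56.05 %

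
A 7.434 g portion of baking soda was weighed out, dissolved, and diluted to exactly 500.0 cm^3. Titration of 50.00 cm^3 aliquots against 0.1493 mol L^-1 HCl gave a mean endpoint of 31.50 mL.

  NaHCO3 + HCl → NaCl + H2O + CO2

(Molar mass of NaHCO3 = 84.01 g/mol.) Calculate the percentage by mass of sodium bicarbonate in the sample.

53.15 %

n(HCl) per titration = 0.03150 × 0.1493 = 4.703 × 10^-3 mol
n(NaHCO3) in each aliquot = 4.703 × 10^-3 mol (1:1 ratio)
n(NaHCO3) in the whole flask = 4.703 × 10^-3 × 500.0/50.00 = 0.04703 mol
mass of NaHCO3 = 0.04703 × 84.01 = 3.951 g
% NaHCO3 = 3.951 / 7.434 × 100 = 53.15 %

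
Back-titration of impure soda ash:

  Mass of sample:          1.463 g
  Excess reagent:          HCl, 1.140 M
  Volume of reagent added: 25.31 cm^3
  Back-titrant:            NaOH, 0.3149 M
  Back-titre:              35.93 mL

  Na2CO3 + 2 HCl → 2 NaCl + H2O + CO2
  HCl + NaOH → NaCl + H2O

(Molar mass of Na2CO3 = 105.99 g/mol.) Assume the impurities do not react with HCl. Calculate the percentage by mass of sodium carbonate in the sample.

n(HCl) added = 0.02531 × 1.140 = 0.02885 mol
n(NaOH) used in back-titration = 0.03593 × 0.3149 = 0.01131 mol
n(HCl) left over = 0.01131 mol (1:1 ratio)
n(HCl) consumed by analyte = 0.02885 − 0.01131 = 0.01754 mol
From the 1:2 ratio, n(Na2CO3) = 1/2 × 0.01754 = 8.770 × 10^-3 mol
mass of Na2CO3 = 8.770 × 10^-3 × 105.99 = 0.9295 g
% Na2CO3 = 0.9295 / 1.463 × 100 = 63.53 %

63.53 %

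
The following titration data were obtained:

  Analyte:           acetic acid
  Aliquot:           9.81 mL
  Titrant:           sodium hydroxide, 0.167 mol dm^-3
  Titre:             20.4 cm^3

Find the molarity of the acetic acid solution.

0.347 mol/L

CH3COOH + NaOH → CH3COONa + H2O
n(NaOH) = 0.0204 L × 0.167 mol/L = 3.41 × 10^-3 mol
n(CH3COOH) = 3.41 × 10^-3 mol (1:1 mole ratio)
[CH3COOH] = 3.41 × 10^-3 mol / 0.00981 L = 0.347 mol/L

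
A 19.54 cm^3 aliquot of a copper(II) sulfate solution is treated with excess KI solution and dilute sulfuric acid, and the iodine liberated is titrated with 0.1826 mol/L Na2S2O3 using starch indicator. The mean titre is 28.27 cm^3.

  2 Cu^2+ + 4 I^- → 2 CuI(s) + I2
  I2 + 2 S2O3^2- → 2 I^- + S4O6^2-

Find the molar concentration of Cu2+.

n(S2O3^2-) = 0.02827 × 0.1826 = 5.162 × 10^-3 mol
n(I2) = n(S2O3^2-)/2 = 2.581 × 10^-3 mol
From the 2:1 ratio, n(Cu2+) in the aliquot = 2/1 × 2.581 × 10^-3 = 5.162 × 10^-3 mol
[Cu2+] = 5.162 × 10^-3 / 0.01954 = 0.2642 mol/L

0.2642 mol/L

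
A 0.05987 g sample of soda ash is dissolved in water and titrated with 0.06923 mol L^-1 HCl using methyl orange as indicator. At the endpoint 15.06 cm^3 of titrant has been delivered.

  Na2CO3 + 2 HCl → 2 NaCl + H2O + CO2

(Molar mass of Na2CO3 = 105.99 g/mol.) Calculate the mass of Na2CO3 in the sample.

0.05525 g

n(HCl) = 0.01506 L × 0.06923 mol/L = 1.043 × 10^-3 mol
From the 1:2 ratio, n(Na2CO3) = 1/2 × 1.043 × 10^-3 = 5.213 × 10^-4 mol
mass of Na2CO3 = 5.213 × 10^-4 × 105.99 g/mol = 0.05525 g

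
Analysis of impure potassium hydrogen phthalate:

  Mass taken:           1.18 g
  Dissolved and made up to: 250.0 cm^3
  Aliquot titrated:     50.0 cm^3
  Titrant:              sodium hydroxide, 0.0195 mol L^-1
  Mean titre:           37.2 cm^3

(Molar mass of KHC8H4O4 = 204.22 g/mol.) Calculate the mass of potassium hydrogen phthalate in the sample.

0.741 g

KHC8H4O4 + NaOH → KNaC8H4O4 + H2O
n(NaOH) per titration = 0.0372 × 0.0195 = 7.25 × 10^-4 mol
n(KHC8H4O4) in each aliquot = 7.25 × 10^-4 mol (1:1 ratio)
n(KHC8H4O4) in the whole flask = 7.25 × 10^-4 × 250.0/50.0 = 3.63 × 10^-3 mol
mass of KHC8H4O4 = 3.63 × 10^-3 × 204.22 = 0.741 g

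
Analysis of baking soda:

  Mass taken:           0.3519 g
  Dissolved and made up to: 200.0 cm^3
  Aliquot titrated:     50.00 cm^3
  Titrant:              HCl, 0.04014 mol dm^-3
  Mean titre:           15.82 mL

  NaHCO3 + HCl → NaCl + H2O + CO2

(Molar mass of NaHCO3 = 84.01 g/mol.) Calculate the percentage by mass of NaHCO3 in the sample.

60.64 %

n(HCl) per titration = 0.01582 × 0.04014 = 6.350 × 10^-4 mol
n(NaHCO3) in each aliquot = 6.350 × 10^-4 mol (1:1 ratio)
n(NaHCO3) in the whole flask = 6.350 × 10^-4 × 200.0/50.00 = 2.540 × 10^-3 mol
mass of NaHCO3 = 2.540 × 10^-3 × 84.01 = 0.2134 g
% NaHCO3 = 0.2134 / 0.3519 × 100 = 60.64 %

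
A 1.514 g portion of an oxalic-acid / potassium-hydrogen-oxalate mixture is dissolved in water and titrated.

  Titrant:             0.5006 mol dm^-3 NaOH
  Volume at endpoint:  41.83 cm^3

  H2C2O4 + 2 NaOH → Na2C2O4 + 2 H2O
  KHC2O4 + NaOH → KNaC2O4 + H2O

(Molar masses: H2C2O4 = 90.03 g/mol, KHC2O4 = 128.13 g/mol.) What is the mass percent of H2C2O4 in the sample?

n(NaOH) = 0.04183 × 0.5006 = 0.02094 mol
Let x = n(H2C2O4), y = n(KHC2O4).
Titrant: 2x + 1y = 0.02094;  mass: 90.03x + 128.13y = 1.514
Solving, x = 7.033 × 10^-3 mol, y = 6.875 × 10^-3 mol
mass of H2C2O4 = 7.033 × 10^-3 × 90.03 = 0.6332 g
% H2C2O4 = 0.6332 / 1.514 × 100 = 41.82 %

41.82 %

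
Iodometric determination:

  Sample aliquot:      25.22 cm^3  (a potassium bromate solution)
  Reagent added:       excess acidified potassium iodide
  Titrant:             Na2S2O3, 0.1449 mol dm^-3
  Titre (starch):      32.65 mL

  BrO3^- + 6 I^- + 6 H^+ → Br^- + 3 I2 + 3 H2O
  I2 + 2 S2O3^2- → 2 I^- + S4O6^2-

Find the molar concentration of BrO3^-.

n(S2O3^2-) = 0.03265 × 0.1449 = 4.731 × 10^-3 mol
n(I2) = n(S2O3^2-)/2 = 2.365 × 10^-3 mol
From the 1:3 ratio, n(BrO3^-) in the aliquot = 1/3 × 2.365 × 10^-3 = 7.885 × 10^-4 mol
[BrO3^-] = 7.885 × 10^-4 / 0.02522 = 0.03126 mol/L

0.03126 mol/L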